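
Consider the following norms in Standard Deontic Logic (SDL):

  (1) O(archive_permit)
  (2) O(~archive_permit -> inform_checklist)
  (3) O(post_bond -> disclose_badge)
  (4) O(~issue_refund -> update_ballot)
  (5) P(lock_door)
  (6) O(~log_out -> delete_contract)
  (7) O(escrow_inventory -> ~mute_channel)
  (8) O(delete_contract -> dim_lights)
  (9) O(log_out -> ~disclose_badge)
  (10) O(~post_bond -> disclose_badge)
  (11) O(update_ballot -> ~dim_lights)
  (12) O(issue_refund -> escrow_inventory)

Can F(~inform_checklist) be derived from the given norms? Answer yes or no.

Premise 2 is O(~archive_permit -> inform_checklist), but O(~archive_permit) is not derivable from the premises, so it does not yield O(inform_checklist).
No other premise forces O(inform_checklist). An ideal world satisfying every premise can still have ~inform_checklist true, so F(~inform_checklist) is not derivable.

No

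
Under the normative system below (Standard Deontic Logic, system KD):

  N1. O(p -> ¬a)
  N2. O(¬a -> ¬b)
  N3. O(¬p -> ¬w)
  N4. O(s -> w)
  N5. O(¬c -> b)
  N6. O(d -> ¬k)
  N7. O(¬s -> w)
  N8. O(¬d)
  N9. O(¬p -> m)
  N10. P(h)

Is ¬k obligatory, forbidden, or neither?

Premise 6 is O(d -> ¬k), but O(d) is not derivable from the premises, so it does not yield O(¬k).
No premise or chain of K-axiom applications forces O(¬k), and none forces O(k). So ¬k is neither obligatory nor forbidden under these norms.

Neither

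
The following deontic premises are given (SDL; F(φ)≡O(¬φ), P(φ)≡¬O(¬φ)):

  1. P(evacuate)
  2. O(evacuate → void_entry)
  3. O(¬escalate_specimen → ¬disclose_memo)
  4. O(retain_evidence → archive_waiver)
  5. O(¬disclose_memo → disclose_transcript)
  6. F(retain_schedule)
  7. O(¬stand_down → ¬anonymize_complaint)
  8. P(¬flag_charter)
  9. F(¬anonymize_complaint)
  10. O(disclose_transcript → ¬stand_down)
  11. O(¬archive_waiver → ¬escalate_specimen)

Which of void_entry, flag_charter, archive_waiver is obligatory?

archive_waiver

Premise 9, F(¬anonymize_complaint), is equivalent to O(anonymize_complaint).
Premise 7 is O(¬stand_down → ¬anonymize_complaint); contrapositively O(anonymize_complaint → stand_down). Since O(anonymize_complaint) holds, K gives O(stand_down).
Premise 10, O(disclose_transcript → ¬stand_down), contraposes to O(stand_down → ¬disclose_transcript); with O(stand_down) we get O(¬disclose_transcript).
The contrapositive of premise 5 (O(¬disclose_memo → disclose_transcript)) is O(¬disclose_transcript → disclose_memo), and O(¬disclose_transcript) is already established, so O(disclose_memo).
The contrapositive of premise 3 (O(¬escalate_specimen → ¬disclose_memo)) is O(disclose_memo → escalate_specimen), and O(disclose_memo) is already established, so O(escalate_specimen).
Premise 11 is O(¬archive_waiver → ¬escalate_specimen); contrapositively O(escalate_specimen → archive_waiver). Since O(escalate_specimen) holds, K gives O(archive_waiver).
So O(archive_waiver) holds — archive_waiver is obligatory. None of the other listed options is made obligatory by any chain of premises.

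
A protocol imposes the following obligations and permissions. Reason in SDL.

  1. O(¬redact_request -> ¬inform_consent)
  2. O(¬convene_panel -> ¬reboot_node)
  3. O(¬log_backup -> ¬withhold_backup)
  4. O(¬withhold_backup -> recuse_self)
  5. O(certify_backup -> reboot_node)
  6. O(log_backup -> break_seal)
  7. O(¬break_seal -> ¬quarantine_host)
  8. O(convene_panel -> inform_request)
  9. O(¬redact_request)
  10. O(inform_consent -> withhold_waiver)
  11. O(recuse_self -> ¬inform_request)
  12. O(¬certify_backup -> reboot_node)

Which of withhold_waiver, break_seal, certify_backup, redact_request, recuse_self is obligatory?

break_seal

Premises 12 and 5 cover both cases: O(¬certify_backup -> reboot_node) and O(certify_backup -> reboot_node). Since ¬certify_backup ∨ certify_backup is a tautology, O(reboot_node) follows.
The contrapositive of premise 2 (O(¬convene_panel -> ¬reboot_node)) is O(reboot_node -> convene_panel), and O(reboot_node) is already established, so O(convene_panel).
Applying K to premise 8 (O(convene_panel -> inform_request)) and O(convene_panel) yields O(inform_request).
Premise 11, O(recuse_self -> ¬inform_request), contraposes to O(inform_request -> ¬recuse_self); with O(inform_request) we get O(¬recuse_self).
Premise 4 is O(¬withhold_backup -> recuse_self); contrapositively O(¬recuse_self -> withhold_backup). Since O(¬recuse_self) holds, K gives O(withhold_backup).
The contrapositive of premise 3 (O(¬log_backup -> ¬withhold_backup)) is O(withhold_backup -> log_backup), and O(withhold_backup) is already established, so O(log_backup).
Applying K to premise 6 (O(log_backup -> break_seal)) and O(log_backup) yields O(break_seal).
So O(break_seal) holds — break_seal is obligatory. None of the other listed options is made obligatory by any chain of premises.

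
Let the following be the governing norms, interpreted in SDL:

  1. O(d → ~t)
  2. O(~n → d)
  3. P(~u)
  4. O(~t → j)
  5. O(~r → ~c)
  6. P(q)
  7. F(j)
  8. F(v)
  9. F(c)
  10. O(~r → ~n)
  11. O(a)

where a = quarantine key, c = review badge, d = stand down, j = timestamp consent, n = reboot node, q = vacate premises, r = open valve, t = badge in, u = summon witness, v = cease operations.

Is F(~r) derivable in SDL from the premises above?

Premise 7 is F(j), i.e. O(~j).
The contrapositive of premise 4 (O(~t → j)) is O(~j → t), and O(~j) is already established, so O(t).
The contrapositive of premise 1 (O(d → ~t)) is O(t → ~d), and O(t) is already established, so O(~d).
Premise 2 is O(~n → d); contrapositively O(~d → n). Since O(~d) holds, K gives O(n).
The contrapositive of premise 10 (O(~r → ~n)) is O(n → r), and O(n) is already established, so O(r).
Premises 3, 5, 6, 8, 9, 11 do not contribute to this derivation.
So O(r) holds, i.e. F(~r). The claim follows.

Yes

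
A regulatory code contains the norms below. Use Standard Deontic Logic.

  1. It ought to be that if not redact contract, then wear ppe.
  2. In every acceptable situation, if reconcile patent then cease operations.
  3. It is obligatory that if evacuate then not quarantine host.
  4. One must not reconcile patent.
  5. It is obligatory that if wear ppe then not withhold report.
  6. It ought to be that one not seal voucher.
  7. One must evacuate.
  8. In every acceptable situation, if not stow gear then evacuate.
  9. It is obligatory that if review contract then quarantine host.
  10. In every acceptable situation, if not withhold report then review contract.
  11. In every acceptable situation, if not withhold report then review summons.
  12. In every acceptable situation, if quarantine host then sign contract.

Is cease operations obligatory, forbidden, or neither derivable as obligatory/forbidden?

Neither

Premise 2 is O(reconcile_patent → cease_operations), but O(reconcile_patent) is not derivable from the premises, so it does not yield O(cease_operations).
No premise or chain of K-axiom applications forces O(cease_operations), and none forces O(¬cease_operations). So cease_operations is neither obligatory nor forbidden under these norms.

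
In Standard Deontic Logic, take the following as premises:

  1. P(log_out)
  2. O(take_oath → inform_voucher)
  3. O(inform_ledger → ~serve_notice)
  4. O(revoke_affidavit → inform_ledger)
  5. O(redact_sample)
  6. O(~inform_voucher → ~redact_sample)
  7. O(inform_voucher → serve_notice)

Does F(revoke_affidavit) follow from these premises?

Premise 5 gives O(redact_sample).
Premise 6 is O(~inform_voucher → ~redact_sample); contrapositively O(redact_sample → inform_voucher). Since O(redact_sample) holds, K gives O(inform_voucher).
From O(inform_voucher) and premise 7, O(inform_voucher → serve_notice), we obtain O(serve_notice).
The contrapositive of premise 3 (O(inform_ledger → ~serve_notice)) is O(serve_notice → ~inform_ledger), and O(serve_notice) is already established, so O(~inform_ledger).
The contrapositive of premise 4 (O(revoke_affidavit → inform_ledger)) is O(~inform_ledger → ~revoke_affidavit), and O(~inform_ledger) is already established, so O(~revoke_affidavit).
Premises 1, 2 do not contribute to this derivation.
So O(~revoke_affidavit) holds, i.e. F(revoke_affidavit). The claim follows.

Yes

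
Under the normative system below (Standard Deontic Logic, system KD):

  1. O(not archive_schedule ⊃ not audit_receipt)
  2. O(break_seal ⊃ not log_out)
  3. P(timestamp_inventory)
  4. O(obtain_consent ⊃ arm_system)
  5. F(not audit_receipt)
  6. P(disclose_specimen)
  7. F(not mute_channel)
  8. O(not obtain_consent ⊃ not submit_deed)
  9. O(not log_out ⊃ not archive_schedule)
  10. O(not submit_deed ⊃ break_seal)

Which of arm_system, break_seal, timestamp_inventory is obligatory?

F(not audit_receipt) at premise 5 means O(audit_receipt).
Premise 1 is O(not archive_schedule ⊃ not audit_receipt); contrapositively O(audit_receipt ⊃ archive_schedule). Since O(audit_receipt) holds, K gives O(archive_schedule).
The contrapositive of premise 9 (O(not log_out ⊃ not archive_schedule)) is O(archive_schedule ⊃ log_out), and O(archive_schedule) is already established, so O(log_out).
The contrapositive of premise 2 (O(break_seal ⊃ not log_out)) is O(log_out ⊃ not break_seal), and O(log_out) is already established, so O(not break_seal).
Premise 10 is O(not submit_deed ⊃ break_seal); contrapositively O(not break_seal ⊃ submit_deed). Since O(not break_seal) holds, K gives O(submit_deed).
The contrapositive of premise 8 (O(not obtain_consent ⊃ not submit_deed)) is O(submit_deed ⊃ obtain_consent), and O(submit_deed) is already established, so O(obtain_consent).
Premise 4 is O(obtain_consent ⊃ arm_system); since O(obtain_consent), deontic closure gives O(arm_system).
So O(arm_system) holds — arm_system is obligatory. None of the other listed options is made obligatory by any chain of premises.

arm_system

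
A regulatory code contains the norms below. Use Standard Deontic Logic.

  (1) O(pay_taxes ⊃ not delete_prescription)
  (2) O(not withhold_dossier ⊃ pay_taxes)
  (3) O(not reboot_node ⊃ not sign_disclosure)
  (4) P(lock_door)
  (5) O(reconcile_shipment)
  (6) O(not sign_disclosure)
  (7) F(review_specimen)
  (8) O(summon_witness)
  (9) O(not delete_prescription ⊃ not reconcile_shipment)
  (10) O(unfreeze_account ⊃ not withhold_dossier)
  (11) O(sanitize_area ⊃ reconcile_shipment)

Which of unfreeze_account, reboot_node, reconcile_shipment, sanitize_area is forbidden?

Premise 5 states O(reconcile_shipment) outright.
Premise 9, O(not delete_prescription ⊃ not reconcile_shipment), contraposes to O(reconcile_shipment ⊃ delete_prescription); with O(reconcile_shipment) we get O(delete_prescription).
Premise 1, O(pay_taxes ⊃ not delete_prescription), contraposes to O(delete_prescription ⊃ not pay_taxes); with O(delete_prescription) we get O(not pay_taxes).
Premise 2, O(not withhold_dossier ⊃ pay_taxes), contraposes to O(not pay_taxes ⊃ withhold_dossier); with O(not pay_taxes) we get O(withhold_dossier).
Premise 10, O(unfreeze_account ⊃ not withhold_dossier), contraposes to O(withhold_dossier ⊃ not unfreeze_account); with O(withhold_dossier) we get O(not unfreeze_account).
So O(not unfreeze_account) holds, i.e. unfreeze_account is forbidden. None of the other listed options is forbidden under the premises.

unfreeze_account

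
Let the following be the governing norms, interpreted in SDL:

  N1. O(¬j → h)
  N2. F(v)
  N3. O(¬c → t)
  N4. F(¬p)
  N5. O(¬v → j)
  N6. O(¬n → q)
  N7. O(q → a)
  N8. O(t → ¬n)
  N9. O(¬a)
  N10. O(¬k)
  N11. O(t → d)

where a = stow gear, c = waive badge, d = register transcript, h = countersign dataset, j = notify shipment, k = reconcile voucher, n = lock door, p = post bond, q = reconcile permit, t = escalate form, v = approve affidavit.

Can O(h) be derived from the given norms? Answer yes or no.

Premise 1 is O(¬j → h), but O(¬j) is not derivable from the premises, so it does not yield O(h).
No other premise forces O(h). An ideal world satisfying every premise can still have h false, so O(h) is not derivable.

No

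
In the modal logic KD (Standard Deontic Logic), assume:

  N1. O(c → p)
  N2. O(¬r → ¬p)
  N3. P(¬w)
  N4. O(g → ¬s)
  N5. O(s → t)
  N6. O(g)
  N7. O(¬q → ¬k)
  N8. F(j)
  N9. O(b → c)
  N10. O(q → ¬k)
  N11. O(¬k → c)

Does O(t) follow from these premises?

Premise 5 is O(s → t), but O(s) is not derivable from the premises, so it does not yield O(t).
No other premise forces O(t). An ideal world satisfying every premise can still have t false, so O(t) is not derivable.

No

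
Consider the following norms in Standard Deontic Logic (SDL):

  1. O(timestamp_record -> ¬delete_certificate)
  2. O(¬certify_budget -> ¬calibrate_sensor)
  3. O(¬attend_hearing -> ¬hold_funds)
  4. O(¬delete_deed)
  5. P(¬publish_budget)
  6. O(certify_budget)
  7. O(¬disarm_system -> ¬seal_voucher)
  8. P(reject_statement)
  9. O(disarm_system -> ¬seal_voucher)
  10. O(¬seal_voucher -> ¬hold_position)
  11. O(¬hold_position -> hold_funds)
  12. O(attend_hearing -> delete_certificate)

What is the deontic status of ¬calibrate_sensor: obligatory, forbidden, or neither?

Premise 2 is O(¬certify_budget -> ¬calibrate_sensor), but O(¬certify_budget) is not derivable from the premises, so it does not yield O(¬calibrate_sensor).
No premise or chain of K-axiom applications forces O(¬calibrate_sensor), and none forces O(calibrate_sensor). So ¬calibrate_sensor is neither obligatory nor forbidden under these norms.

Neither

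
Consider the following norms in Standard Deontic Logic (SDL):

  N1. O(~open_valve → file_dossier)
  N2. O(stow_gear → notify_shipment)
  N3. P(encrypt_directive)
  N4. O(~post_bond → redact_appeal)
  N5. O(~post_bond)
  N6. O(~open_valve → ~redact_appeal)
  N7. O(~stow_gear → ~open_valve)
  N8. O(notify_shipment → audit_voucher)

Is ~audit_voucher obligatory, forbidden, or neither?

Premise 5 gives O(~post_bond).
Applying K to premise 4 (O(~post_bond → redact_appeal)) and O(~post_bond) yields O(redact_appeal).
Premise 6, O(~open_valve → ~redact_appeal), contraposes to O(redact_appeal → open_valve); with O(redact_appeal) we get O(open_valve).
Premise 7, O(~stow_gear → ~open_valve), contraposes to O(open_valve → stow_gear); with O(open_valve) we get O(stow_gear).
Applying K to premise 2 (O(stow_gear → notify_shipment)) and O(stow_gear) yields O(notify_shipment).
With premise 8, O(notify_shipment → audit_voucher), the K-axiom yields O(audit_voucher).
Premises 1, 3 do not contribute to this derivation.
Thus O(audit_voucher), which is F(~audit_voucher): ~audit_voucher is forbidden.

Forbidden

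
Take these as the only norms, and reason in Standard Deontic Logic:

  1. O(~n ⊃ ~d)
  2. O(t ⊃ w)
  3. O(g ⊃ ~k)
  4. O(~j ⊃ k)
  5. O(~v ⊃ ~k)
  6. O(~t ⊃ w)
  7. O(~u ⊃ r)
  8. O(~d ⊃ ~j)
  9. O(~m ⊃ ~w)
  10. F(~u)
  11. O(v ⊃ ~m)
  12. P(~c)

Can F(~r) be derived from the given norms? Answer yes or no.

No

Premise 7 is O(~u ⊃ r), but O(~u) is not derivable from the premises, so it does not yield O(r).
No other premise forces O(r). An ideal world satisfying every premise can still have ~r true, so F(~r) is not derivable.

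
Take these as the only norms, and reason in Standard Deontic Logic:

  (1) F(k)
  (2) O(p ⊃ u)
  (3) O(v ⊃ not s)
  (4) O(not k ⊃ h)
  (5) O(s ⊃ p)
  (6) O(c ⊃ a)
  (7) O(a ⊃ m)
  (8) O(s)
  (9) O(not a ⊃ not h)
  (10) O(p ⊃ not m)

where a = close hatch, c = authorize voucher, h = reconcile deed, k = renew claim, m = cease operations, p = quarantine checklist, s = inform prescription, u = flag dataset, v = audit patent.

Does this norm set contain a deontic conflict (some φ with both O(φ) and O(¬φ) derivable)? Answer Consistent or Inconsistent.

Premise 1, F(k), is equivalent to O(not k).
With premise 4, O(not k ⊃ h), the K-axiom yields O(h).
The contrapositive of premise 9 (O(not a ⊃ not h)) is O(h ⊃ a), and O(h) is already established, so O(a).
Applying K to premise 7 (O(a ⊃ m)) and O(a) yields O(m).
Premise 10, O(p ⊃ not m), contraposes to O(m ⊃ not p); with O(m) we get O(not p).
Premise 5, O(s ⊃ p), contraposes to O(not p ⊃ not s); with O(not p) we get O(not s).
Yet premise 8 states O(s).
We now have both O(not s) and O(s) — s is simultaneously obligatory and forbidden, violating the D-axiom.

Inconsistent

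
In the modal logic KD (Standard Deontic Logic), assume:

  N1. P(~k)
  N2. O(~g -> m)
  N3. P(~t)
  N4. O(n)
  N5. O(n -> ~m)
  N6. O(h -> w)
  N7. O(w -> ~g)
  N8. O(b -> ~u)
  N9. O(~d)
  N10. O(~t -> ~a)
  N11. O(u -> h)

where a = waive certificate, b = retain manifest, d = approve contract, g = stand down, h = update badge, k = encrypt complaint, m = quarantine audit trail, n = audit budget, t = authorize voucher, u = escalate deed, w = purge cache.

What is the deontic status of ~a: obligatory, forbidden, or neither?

Neither

Premise 10 is O(~t -> ~a), but O(~t) is not derivable from the premises (the permission P(~t) asserts only ~O(t), not O(~t)), so it does not yield O(~a).
No premise or chain of K-axiom applications forces O(~a), and none forces O(a). So ~a is neither obligatory nor forbidden under these norms.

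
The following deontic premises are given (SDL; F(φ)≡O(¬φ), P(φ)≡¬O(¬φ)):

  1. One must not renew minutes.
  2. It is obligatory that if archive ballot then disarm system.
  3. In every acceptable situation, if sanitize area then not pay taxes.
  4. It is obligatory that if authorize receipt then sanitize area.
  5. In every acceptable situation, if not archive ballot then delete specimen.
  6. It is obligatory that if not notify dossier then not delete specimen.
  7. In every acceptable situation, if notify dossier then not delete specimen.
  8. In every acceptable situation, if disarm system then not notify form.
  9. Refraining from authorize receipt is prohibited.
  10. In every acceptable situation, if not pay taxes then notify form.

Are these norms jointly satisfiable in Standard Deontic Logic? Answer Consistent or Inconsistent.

Premises 6 and 7 cover both cases: O(¬notify_dossier → ¬delete_specimen) and O(notify_dossier → ¬delete_specimen). Since ¬notify_dossier ∨ notify_dossier is a tautology, O(¬delete_specimen) follows.
The contrapositive of premise 5 (O(¬archive_ballot → delete_specimen)) is O(¬delete_specimen → archive_ballot), and O(¬delete_specimen) is already established, so O(archive_ballot).
Premise 2 is O(archive_ballot → disarm_system); since O(archive_ballot), deontic closure gives O(disarm_system).
Premise 8 is O(disarm_system → ¬notify_form); since O(disarm_system), deontic closure gives O(¬notify_form).
Premise 10, O(¬pay_taxes → notify_form), contraposes to O(¬notify_form → pay_taxes); with O(¬notify_form) we get O(pay_taxes).
Premise 3, O(sanitize_area → ¬pay_taxes), contraposes to O(pay_taxes → ¬sanitize_area); with O(pay_taxes) we get O(¬sanitize_area).
Premise 4 is O(authorize_receipt → sanitize_area); contrapositively O(¬sanitize_area → ¬authorize_receipt). Since O(¬sanitize_area) holds, K gives O(¬authorize_receipt).
Yet premise 9 is F(¬authorize_receipt), i.e. O(authorize_receipt).
We now have both O(¬authorize_receipt) and O(authorize_receipt) — authorize_receipt is simultaneously obligatory and forbidden, violating the D-axiom.

Inconsistent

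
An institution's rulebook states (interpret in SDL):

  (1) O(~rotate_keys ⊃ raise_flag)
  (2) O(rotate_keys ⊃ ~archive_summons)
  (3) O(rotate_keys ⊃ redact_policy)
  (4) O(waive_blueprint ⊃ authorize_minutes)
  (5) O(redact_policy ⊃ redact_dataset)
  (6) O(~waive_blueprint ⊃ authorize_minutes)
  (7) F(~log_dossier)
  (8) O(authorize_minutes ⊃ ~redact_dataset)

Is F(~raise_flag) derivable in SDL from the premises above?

Premises 4 and 6 are O(waive_blueprint ⊃ authorize_minutes) and O(~waive_blueprint ⊃ authorize_minutes); every ideal world satisfies waive_blueprint or ~waive_blueprint, so in either case authorize_minutes holds — hence O(authorize_minutes).
From O(authorize_minutes) and premise 8, O(authorize_minutes ⊃ ~redact_dataset), we obtain O(~redact_dataset).
Premise 5, O(redact_policy ⊃ redact_dataset), contraposes to O(~redact_dataset ⊃ ~redact_policy); with O(~redact_dataset) we get O(~redact_policy).
Premise 3 is O(rotate_keys ⊃ redact_policy); contrapositively O(~redact_policy ⊃ ~rotate_keys). Since O(~redact_policy) holds, K gives O(~rotate_keys).
Applying K to premise 1 (O(~rotate_keys ⊃ raise_flag)) and O(~rotate_keys) yields O(raise_flag).
Premises 2, 7 do not contribute to this derivation.
So O(raise_flag) holds, i.e. F(~raise_flag). The claim follows.

Yes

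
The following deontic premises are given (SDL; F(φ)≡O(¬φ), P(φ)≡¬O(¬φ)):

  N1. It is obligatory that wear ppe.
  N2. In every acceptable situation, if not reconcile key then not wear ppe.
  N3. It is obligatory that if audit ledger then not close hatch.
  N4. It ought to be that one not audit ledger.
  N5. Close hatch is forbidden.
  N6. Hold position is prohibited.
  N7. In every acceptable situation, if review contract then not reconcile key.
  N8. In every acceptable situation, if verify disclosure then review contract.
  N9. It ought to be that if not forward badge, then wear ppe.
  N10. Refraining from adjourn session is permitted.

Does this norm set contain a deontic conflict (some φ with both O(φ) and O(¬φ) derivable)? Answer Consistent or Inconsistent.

Consistent

Premise 3 is O(audit_ledger → ¬close_hatch); even if O(¬close_hatch) held, inferring O(audit_ledger) would be affirming the consequent — invalid.
So O(audit_ledger) is not derivable, and the apparent clash with O(¬audit_ledger) does not arise.
A world satisfying every obligation exists (e.g. adjourn_session=false, audit_ledger=false, close_hatch=false, forward_badge=false, hold_position=false, reconcile_key=true, review_contract=false, verify_disclosure=false, wear_ppe=true); no atom is both obligatory and forbidden, so the set is consistent.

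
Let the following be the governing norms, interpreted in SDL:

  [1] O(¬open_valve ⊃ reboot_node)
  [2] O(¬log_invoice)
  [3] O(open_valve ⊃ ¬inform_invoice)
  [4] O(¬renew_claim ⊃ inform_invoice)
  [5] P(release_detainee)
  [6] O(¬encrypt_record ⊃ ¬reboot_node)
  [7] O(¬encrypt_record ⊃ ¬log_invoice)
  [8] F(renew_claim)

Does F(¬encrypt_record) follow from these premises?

Yes

Premise 8, F(renew_claim), is equivalent to O(¬renew_claim).
From O(¬renew_claim) and premise 4, O(¬renew_claim ⊃ inform_invoice), we obtain O(inform_invoice).
Premise 3, O(open_valve ⊃ ¬inform_invoice), contraposes to O(inform_invoice ⊃ ¬open_valve); with O(inform_invoice) we get O(¬open_valve).
Applying K to premise 1 (O(¬open_valve ⊃ reboot_node)) and O(¬open_valve) yields O(reboot_node).
The contrapositive of premise 6 (O(¬encrypt_record ⊃ ¬reboot_node)) is O(reboot_node ⊃ encrypt_record), and O(reboot_node) is already established, so O(encrypt_record).
Premises 2, 5, 7 do not contribute to this derivation.
So O(encrypt_record) holds, i.e. F(¬encrypt_record). The claim follows.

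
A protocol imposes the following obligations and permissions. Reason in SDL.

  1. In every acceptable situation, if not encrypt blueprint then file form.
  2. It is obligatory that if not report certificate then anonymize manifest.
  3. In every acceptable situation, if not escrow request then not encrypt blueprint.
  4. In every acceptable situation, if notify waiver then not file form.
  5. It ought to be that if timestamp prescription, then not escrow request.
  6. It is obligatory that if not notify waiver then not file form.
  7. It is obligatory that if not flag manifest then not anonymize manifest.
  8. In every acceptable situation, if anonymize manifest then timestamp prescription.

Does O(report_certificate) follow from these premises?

Yes

By case analysis on ¬notify_waiver: premise 6 gives O(¬notify_waiver → ¬file_form) and premise 4 gives O(notify_waiver → ¬file_form), so O(¬file_form) either way.
Premise 1 is O(¬encrypt_blueprint → file_form); contrapositively O(¬file_form → encrypt_blueprint). Since O(¬file_form) holds, K gives O(encrypt_blueprint).
Premise 3 is O(¬escrow_request → ¬encrypt_blueprint); contrapositively O(encrypt_blueprint → escrow_request). Since O(encrypt_blueprint) holds, K gives O(escrow_request).
Premise 5, O(timestamp_prescription → ¬escrow_request), contraposes to O(escrow_request → ¬timestamp_prescription); with O(escrow_request) we get O(¬timestamp_prescription).
The contrapositive of premise 8 (O(anonymize_manifest → timestamp_prescription)) is O(¬timestamp_prescription → ¬anonymize_manifest), and O(¬timestamp_prescription) is already established, so O(¬anonymize_manifest).
Premise 2, O(¬report_certificate → anonymize_manifest), contraposes to O(¬anonymize_manifest → report_certificate); with O(¬anonymize_manifest) we get O(report_certificate).
Premise 7 does not contribute to this derivation.
So O(report_certificate) follows.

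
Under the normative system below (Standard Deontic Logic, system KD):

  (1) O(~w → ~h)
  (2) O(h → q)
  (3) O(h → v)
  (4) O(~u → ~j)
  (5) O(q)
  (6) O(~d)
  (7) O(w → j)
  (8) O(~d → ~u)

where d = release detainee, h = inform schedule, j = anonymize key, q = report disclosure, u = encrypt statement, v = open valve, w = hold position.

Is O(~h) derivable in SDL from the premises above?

Yes

Premise 6 states O(~d) outright.
From O(~d) and premise 8, O(~d → ~u), we obtain O(~u).
Applying K to premise 4 (O(~u → ~j)) and O(~u) yields O(~j).
Premise 7, O(w → j), contraposes to O(~j → ~w); with O(~j) we get O(~w).
Premise 1 is O(~w → ~h); since O(~w), deontic closure gives O(~h).
Premises 2, 3, 5 do not contribute to this derivation.
So O(~h) follows.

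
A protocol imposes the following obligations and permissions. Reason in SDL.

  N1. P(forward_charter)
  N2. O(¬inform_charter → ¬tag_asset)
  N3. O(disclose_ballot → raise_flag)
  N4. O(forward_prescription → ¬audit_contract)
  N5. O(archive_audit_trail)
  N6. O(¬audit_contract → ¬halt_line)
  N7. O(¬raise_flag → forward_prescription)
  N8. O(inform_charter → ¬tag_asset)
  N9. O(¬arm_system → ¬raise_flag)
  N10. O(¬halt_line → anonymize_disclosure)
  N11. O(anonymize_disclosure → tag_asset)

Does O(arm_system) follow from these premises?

Yes

Premises 2 and 8 are O(¬inform_charter → ¬tag_asset) and O(inform_charter → ¬tag_asset); every ideal world satisfies ¬inform_charter or inform_charter, so in either case ¬tag_asset holds — hence O(¬tag_asset).
Premise 11, O(anonymize_disclosure → tag_asset), contraposes to O(¬tag_asset → ¬anonymize_disclosure); with O(¬tag_asset) we get O(¬anonymize_disclosure).
Premise 10 is O(¬halt_line → anonymize_disclosure); contrapositively O(¬anonymize_disclosure → halt_line). Since O(¬anonymize_disclosure) holds, K gives O(halt_line).
Premise 6 is O(¬audit_contract → ¬halt_line); contrapositively O(halt_line → audit_contract). Since O(halt_line) holds, K gives O(audit_contract).
Premise 4 is O(forward_prescription → ¬audit_contract); contrapositively O(audit_contract → ¬forward_prescription). Since O(audit_contract) holds, K gives O(¬forward_prescription).
Premise 7, O(¬raise_flag → forward_prescription), contraposes to O(¬forward_prescription → raise_flag); with O(¬forward_prescription) we get O(raise_flag).
Premise 9, O(¬arm_system → ¬raise_flag), contraposes to O(raise_flag → arm_system); with O(raise_flag) we get O(arm_system).
Premises 1, 3, 5 do not contribute to this derivation.
So O(arm_system) follows.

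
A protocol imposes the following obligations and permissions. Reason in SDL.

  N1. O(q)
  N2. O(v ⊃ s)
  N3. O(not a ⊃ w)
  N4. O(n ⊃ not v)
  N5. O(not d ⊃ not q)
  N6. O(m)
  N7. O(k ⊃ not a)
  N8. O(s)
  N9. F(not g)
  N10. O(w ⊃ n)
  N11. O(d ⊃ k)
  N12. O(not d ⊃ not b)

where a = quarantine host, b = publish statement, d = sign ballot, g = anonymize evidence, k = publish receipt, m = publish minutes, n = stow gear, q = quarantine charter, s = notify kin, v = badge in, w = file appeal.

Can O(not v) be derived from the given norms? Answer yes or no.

Premise 1 gives O(q).
The contrapositive of premise 5 (O(not d ⊃ not q)) is O(q ⊃ d), and O(q) is already established, so O(d).
From O(d) and premise 11, O(d ⊃ k), we obtain O(k).
With premise 7, O(k ⊃ not a), the K-axiom yields O(not a).
Applying K to premise 3 (O(not a ⊃ w)) and O(not a) yields O(w).
Premise 10 is O(w ⊃ n); since O(w), deontic closure gives O(n).
Applying K to premise 4 (O(n ⊃ not v)) and O(n) yields O(not v).
Premises 2, 6, 8, 9, 12 do not contribute to this derivation.
So O(not v) follows.

Yes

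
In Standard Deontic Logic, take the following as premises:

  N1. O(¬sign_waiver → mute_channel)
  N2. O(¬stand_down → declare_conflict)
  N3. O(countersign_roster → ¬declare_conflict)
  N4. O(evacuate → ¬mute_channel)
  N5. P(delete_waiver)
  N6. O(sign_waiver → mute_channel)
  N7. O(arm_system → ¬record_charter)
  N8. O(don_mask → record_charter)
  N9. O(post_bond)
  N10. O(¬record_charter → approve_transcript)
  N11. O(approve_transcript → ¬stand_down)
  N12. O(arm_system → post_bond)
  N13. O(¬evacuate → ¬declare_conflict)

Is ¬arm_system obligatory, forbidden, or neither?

Obligatory

By case analysis on sign_waiver: premise 6 gives O(sign_waiver → mute_channel) and premise 1 gives O(¬sign_waiver → mute_channel), so O(mute_channel) either way.
The contrapositive of premise 4 (O(evacuate → ¬mute_channel)) is O(mute_channel → ¬evacuate), and O(mute_channel) is already established, so O(¬evacuate).
Applying K to premise 13 (O(¬evacuate → ¬declare_conflict)) and O(¬evacuate) yields O(¬declare_conflict).
Premise 2, O(¬stand_down → declare_conflict), contraposes to O(¬declare_conflict → stand_down); with O(¬declare_conflict) we get O(stand_down).
The contrapositive of premise 11 (O(approve_transcript → ¬stand_down)) is O(stand_down → ¬approve_transcript), and O(stand_down) is already established, so O(¬approve_transcript).
Premise 10, O(¬record_charter → approve_transcript), contraposes to O(¬approve_transcript → record_charter); with O(¬approve_transcript) we get O(record_charter).
Premise 7 is O(arm_system → ¬record_charter); contrapositively O(record_charter → ¬arm_system). Since O(record_charter) holds, K gives O(¬arm_system).
Premises 3, 5, 8, 9, 12 do not contribute to this derivation.
Hence ¬arm_system is obligatory.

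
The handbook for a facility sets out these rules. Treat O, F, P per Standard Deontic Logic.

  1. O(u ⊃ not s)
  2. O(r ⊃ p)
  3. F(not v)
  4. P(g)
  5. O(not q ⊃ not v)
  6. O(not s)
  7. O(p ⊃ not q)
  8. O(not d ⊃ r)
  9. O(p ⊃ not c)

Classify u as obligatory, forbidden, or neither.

Neither

Premise 1 is O(u ⊃ not s); even if O(not s) held, inferring O(u) would be affirming the consequent — invalid.
No premise or chain of K-axiom applications forces O(u), and none forces O(not u). So u is neither obligatory nor forbidden under these norms.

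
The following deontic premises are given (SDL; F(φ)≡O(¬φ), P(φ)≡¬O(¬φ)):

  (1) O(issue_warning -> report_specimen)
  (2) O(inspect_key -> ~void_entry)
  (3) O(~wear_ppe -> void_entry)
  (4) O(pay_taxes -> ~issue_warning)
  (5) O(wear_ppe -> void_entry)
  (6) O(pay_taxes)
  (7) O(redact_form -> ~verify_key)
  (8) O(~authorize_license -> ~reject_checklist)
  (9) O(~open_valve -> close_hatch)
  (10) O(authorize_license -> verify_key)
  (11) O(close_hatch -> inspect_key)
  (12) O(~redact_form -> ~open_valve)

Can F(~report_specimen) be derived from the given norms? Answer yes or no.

Premise 1 is O(issue_warning -> report_specimen), but O(issue_warning) is not derivable from the premises, so it does not yield O(report_specimen).
No other premise forces O(report_specimen). An ideal world satisfying every premise can still have ~report_specimen true, so F(~report_specimen) is not derivable.

No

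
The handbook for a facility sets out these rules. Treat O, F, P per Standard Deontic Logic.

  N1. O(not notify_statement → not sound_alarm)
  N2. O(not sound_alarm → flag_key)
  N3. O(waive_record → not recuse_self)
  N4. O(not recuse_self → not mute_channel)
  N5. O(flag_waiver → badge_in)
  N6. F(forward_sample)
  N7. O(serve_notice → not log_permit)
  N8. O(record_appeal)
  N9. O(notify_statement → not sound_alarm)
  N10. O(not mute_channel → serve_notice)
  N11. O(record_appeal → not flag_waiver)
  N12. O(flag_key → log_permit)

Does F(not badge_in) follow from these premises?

Premise 5 is O(flag_waiver → badge_in), but O(flag_waiver) is not derivable from the premises, so it does not yield O(badge_in).
No other premise forces O(badge_in). An ideal world satisfying every premise can still have not badge_in true, so F(not badge_in) is not derivable.

No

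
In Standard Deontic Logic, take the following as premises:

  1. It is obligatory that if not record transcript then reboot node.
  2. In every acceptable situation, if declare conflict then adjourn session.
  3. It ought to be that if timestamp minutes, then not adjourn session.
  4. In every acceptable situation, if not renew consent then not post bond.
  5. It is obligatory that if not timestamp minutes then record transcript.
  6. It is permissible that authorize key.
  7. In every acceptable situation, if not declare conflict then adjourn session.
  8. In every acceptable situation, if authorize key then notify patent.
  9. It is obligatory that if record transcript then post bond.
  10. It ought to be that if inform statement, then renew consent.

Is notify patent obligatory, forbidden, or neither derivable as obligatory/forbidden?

Neither

Premise 8 is O(authorize_key → notify_patent), but O(authorize_key) is not derivable from the premises (the permission P(authorize_key) asserts only ¬O(¬authorize_key), not O(authorize_key)), so it does not yield O(notify_patent).
No premise or chain of K-axiom applications forces O(notify_patent), and none forces O(¬notify_patent). So notify_patent is neither obligatory nor forbidden under these norms.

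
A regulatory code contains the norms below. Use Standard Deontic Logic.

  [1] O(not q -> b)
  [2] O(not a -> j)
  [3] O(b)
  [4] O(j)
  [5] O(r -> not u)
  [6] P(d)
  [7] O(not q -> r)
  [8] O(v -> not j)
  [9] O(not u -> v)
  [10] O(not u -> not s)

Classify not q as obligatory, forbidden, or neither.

Forbidden

Premise 4 states O(j) outright.
The contrapositive of premise 8 (O(v -> not j)) is O(j -> not v), and O(j) is already established, so O(not v).
The contrapositive of premise 9 (O(not u -> v)) is O(not v -> u), and O(not v) is already established, so O(u).
Premise 5 is O(r -> not u); contrapositively O(u -> not r). Since O(u) holds, K gives O(not r).
Premise 7 is O(not q -> r); contrapositively O(not r -> q). Since O(not r) holds, K gives O(q).
Premises 1, 2, 3, 6, 10 do not contribute to this derivation.
Thus O(q), which is F(not q): not q is forbidden.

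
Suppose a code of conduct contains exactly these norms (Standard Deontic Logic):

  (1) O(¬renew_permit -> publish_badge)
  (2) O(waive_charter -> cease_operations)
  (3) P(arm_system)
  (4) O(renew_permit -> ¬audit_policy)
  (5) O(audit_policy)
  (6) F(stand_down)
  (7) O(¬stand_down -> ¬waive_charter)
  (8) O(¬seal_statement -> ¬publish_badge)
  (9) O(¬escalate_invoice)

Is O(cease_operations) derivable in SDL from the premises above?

No

Premise 2 is O(waive_charter -> cease_operations), but O(waive_charter) is not derivable from the premises, so it does not yield O(cease_operations).
No other premise forces O(cease_operations). An ideal world satisfying every premise can still have cease_operations false, so O(cease_operations) is not derivable.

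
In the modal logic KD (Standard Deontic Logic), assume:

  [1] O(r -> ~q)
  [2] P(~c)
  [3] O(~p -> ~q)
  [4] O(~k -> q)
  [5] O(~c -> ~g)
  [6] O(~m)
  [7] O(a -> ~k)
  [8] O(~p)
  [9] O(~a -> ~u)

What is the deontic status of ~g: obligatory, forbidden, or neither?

Neither

Premise 5 is O(~c -> ~g), but O(~c) is not derivable from the premises (the permission P(~c) asserts only ~O(c), not O(~c)), so it does not yield O(~g).
No premise or chain of K-axiom applications forces O(~g), and none forces O(g). So ~g is neither obligatory nor forbidden under these norms.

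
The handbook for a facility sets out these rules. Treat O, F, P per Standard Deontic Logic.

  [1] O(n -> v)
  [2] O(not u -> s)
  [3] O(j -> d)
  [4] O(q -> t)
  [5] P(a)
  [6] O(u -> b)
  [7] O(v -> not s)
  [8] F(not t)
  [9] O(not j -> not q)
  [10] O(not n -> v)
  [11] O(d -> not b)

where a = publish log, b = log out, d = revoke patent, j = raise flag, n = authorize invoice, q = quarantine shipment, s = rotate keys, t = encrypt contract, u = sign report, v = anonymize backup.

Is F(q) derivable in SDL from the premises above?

By case analysis on n: premise 1 gives O(n -> v) and premise 10 gives O(not n -> v), so O(v) either way.
With premise 7, O(v -> not s), the K-axiom yields O(not s).
Premise 2 is O(not u -> s); contrapositively O(not s -> u). Since O(not s) holds, K gives O(u).
Applying K to premise 6 (O(u -> b)) and O(u) yields O(b).
Premise 11, O(d -> not b), contraposes to O(b -> not d); with O(b) we get O(not d).
The contrapositive of premise 3 (O(j -> d)) is O(not d -> not j), and O(not d) is already established, so O(not j).
Premise 9 is O(not j -> not q); since O(not j), deontic closure gives O(not q).
Premises 4, 5, 8 do not contribute to this derivation.
So O(not q) holds, i.e. F(q). The claim follows.

Yes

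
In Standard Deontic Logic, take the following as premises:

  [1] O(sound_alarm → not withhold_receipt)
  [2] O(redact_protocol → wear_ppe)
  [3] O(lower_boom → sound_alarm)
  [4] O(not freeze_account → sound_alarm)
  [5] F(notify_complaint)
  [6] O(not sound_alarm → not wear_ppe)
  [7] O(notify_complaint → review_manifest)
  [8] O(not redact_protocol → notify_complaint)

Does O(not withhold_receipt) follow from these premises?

Yes

F(notify_complaint) at premise 5 means O(not notify_complaint).
Premise 8, O(not redact_protocol → notify_complaint), contraposes to O(not notify_complaint → redact_protocol); with O(not notify_complaint) we get O(redact_protocol).
Premise 2 is O(redact_protocol → wear_ppe); since O(redact_protocol), deontic closure gives O(wear_ppe).
Premise 6 is O(not sound_alarm → not wear_ppe); contrapositively O(wear_ppe → sound_alarm). Since O(wear_ppe) holds, K gives O(sound_alarm).
Applying K to premise 1 (O(sound_alarm → not withhold_receipt)) and O(sound_alarm) yields O(not withhold_receipt).
Premises 3, 4, 7 do not contribute to this derivation.
So O(not withhold_receipt) follows.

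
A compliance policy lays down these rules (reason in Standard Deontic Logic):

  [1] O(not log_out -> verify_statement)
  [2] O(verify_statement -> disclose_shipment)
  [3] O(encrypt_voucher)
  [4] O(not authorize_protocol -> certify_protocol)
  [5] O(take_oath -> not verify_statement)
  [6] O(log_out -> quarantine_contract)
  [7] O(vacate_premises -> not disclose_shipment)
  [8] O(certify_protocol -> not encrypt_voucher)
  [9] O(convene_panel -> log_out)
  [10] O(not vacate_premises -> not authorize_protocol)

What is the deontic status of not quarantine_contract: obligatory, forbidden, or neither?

Premise 3 gives O(encrypt_voucher).
Premise 8, O(certify_protocol -> not encrypt_voucher), contraposes to O(encrypt_voucher -> not certify_protocol); with O(encrypt_voucher) we get O(not certify_protocol).
The contrapositive of premise 4 (O(not authorize_protocol -> certify_protocol)) is O(not certify_protocol -> authorize_protocol), and O(not certify_protocol) is already established, so O(authorize_protocol).
The contrapositive of premise 10 (O(not vacate_premises -> not authorize_protocol)) is O(authorize_protocol -> vacate_premises), and O(authorize_protocol) is already established, so O(vacate_premises).
From O(vacate_premises) and premise 7, O(vacate_premises -> not disclose_shipment), we obtain O(not disclose_shipment).
Premise 2 is O(verify_statement -> disclose_shipment); contrapositively O(not disclose_shipment -> not verify_statement). Since O(not disclose_shipment) holds, K gives O(not verify_statement).
The contrapositive of premise 1 (O(not log_out -> verify_statement)) is O(not verify_statement -> log_out), and O(not verify_statement) is already established, so O(log_out).
Applying K to premise 6 (O(log_out -> quarantine_contract)) and O(log_out) yields O(quarantine_contract).
Premises 5, 9 do not contribute to this derivation.
Thus O(quarantine_contract), which is F(not quarantine_contract): not quarantine_contract is forbidden.

Forbidden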